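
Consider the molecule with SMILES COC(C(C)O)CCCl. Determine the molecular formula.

C6H13ClO2

Walk through each heavy atom and fill implicit hydrogens from standard valence (C 4, N 3, O 2, S 2, halogen 1):
  atom 1: C, bond orders sum to 1 (valence 4) → 3 H
  atom 2: O, bond orders sum to 2 (valence 2) → 0 H
  atom 3: C, bond orders sum to 3 (valence 4) → 1 H
  atom 4: C, bond orders sum to 3 (valence 4) → 1 H
  atom 5: C, bond orders sum to 1 (valence 4) → 3 H
  atom 6: O, bond orders sum to 1 (valence 2) → 1 H
  atom 7: C, bond orders sum to 2 (valence 4) → 2 H
  atom 8: C, bond orders sum to 2 (valence 4) → 2 H
  atom 9: Cl (halogen, monovalent) → 0 H
Totals → C:6, H:13, Cl:1, O:2.
In Hill order: C6H13ClO2.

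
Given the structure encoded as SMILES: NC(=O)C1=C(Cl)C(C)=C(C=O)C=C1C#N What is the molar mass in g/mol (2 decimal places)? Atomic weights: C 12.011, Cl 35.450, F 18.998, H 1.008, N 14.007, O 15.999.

First, the molecular formula is C10H7ClN2O2 (counting implicit H from valence).
  C: 10 × 12.011 = 120.110
  Cl: 1 × 35.450 = 35.450
  H: 7 × 1.008 = 7.056
  N: 2 × 14.007 = 28.014
  O: 2 × 15.999 = 31.998
Sum: 10×12.011 + 1×35.450 + 7×1.008 + 2×14.007 + 2×15.999 = 222.628 → 222.63 g/mol.

222.63 g/mol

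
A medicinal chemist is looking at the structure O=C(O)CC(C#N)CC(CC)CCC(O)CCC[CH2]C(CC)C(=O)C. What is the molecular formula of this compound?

Walk through each heavy atom and fill implicit hydrogens from standard valence (C 4, N 3, O 2, S 2, halogen 1):
  atom 1: O, bond orders sum to 2 (valence 2) → 0 H
  atom 2: C, bond orders sum to 4 (valence 4) → 0 H
  atom 3: O, bond orders sum to 1 (valence 2) → 1 H
  atom 4: C, bond orders sum to 2 (valence 4) → 2 H
  atom 5: C, bond orders sum to 3 (valence 4) → 1 H
  atom 6: C, bond orders sum to 4 (valence 4) → 0 H
  atom 7: N, bond orders sum to 3 (valence 3) → 0 H
  atom 8: C, bond orders sum to 2 (valence 4) → 2 H
  atom 9: C, bond orders sum to 3 (valence 4) → 1 H
  atom 10: C, bond orders sum to 2 (valence 4) → 2 H
  atom 11: C, bond orders sum to 1 (valence 4) → 3 H
  atom 12: C, bond orders sum to 2 (valence 4) → 2 H
  atom 13: C, bond orders sum to 2 (valence 4) → 2 H
  atom 14: C, bond orders sum to 3 (valence 4) → 1 H
  atom 15: O, bond orders sum to 1 (valence 2) → 1 H
  atom 16: C, bond orders sum to 2 (valence 4) → 2 H
  atom 17: C, bond orders sum to 2 (valence 4) → 2 H
  atom 18: C, bond orders sum to 2 (valence 4) → 2 H
  atom 19: C with explicit H count 2
  atom 20: C, bond orders sum to 3 (valence 4) → 1 H
  atom 21: C, bond orders sum to 2 (valence 4) → 2 H
  atom 22: C, bond orders sum to 1 (valence 4) → 3 H
  atom 23: C, bond orders sum to 4 (valence 4) → 0 H
  atom 24: O, bond orders sum to 2 (valence 2) → 0 H
  atom 25: C, bond orders sum to 1 (valence 4) → 3 H
Totals → C:20, H:35, N:1, O:4.

C20H35NO4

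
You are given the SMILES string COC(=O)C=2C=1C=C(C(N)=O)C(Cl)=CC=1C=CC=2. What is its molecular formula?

Walk through each heavy atom and fill implicit hydrogens from standard valence (C 4, N 3, O 2, S 2, halogen 1):
  atom 1: C, bond orders sum to 1 (valence 4) → 3 H
  atom 2: O, bond orders sum to 2 (valence 2) → 0 H
  atom 3: C, bond orders sum to 4 (valence 4) → 0 H
  atom 4: O, bond orders sum to 2 (valence 2) → 0 H
  atom 5: C, bond orders sum to 4 (valence 4) → 0 H
  atom 6: C, bond orders sum to 4 (valence 4) → 0 H
  atom 7: C, bond orders sum to 3 (valence 4) → 1 H
  atom 8: C, bond orders sum to 4 (valence 4) → 0 H
  atom 9: C, bond orders sum to 4 (valence 4) → 0 H
  atom 10: N, bond orders sum to 1 (valence 3) → 2 H
  atom 11: O, bond orders sum to 2 (valence 2) → 0 H
  atom 12: C, bond orders sum to 4 (valence 4) → 0 H
  atom 13: Cl (halogen, monovalent) → 0 H
  atom 14: C, bond orders sum to 3 (valence 4) → 1 H
  atom 15: C, bond orders sum to 4 (valence 4) → 0 H
  atom 16: C, bond orders sum to 3 (valence 4) → 1 H
  atom 17: C, bond orders sum to 3 (valence 4) → 1 H
  atom 18: C, bond orders sum to 3 (valence 4) → 1 H
Totals → C:13, H:10, Cl:1, N:1, O:3.
In Hill order: C13H10ClNO3.

C13H10ClNO3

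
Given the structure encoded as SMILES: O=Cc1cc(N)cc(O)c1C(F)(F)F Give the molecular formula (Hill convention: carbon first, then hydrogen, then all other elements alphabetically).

Walk through each heavy atom and fill implicit hydrogens from standard valence (C 4, N 3, O 2, S 2, halogen 1); for lowercase aromatic atoms, an aromatic c carries 1 H when it has two neighbours and 0 H with three, and aromatic n carries 0 H:
  atom 1: O, bond orders sum to 2 (valence 2) → 0 H
  atom 2: C, bond orders sum to 3 (valence 4) → 1 H
  atom 3: aromatic c, 3 neighbours → 0 H
  atom 4: aromatic c, 2 neighbours → 1 H
  atom 5: aromatic c, 3 neighbours → 0 H
  atom 6: N, bond orders sum to 1 (valence 3) → 2 H
  atom 7: aromatic c, 2 neighbours → 1 H
  atom 8: aromatic c, 3 neighbours → 0 H
  atom 9: O, bond orders sum to 1 (valence 2) → 1 H
  atom 10: aromatic c, 3 neighbours → 0 H
  atom 11: C, bond orders sum to 4 (valence 4) → 0 H
  atom 12: F (halogen, monovalent) → 0 H
  atom 13: F (halogen, monovalent) → 0 H
  atom 14: F (halogen, monovalent) → 0 H
Totals → C:8, H:6, F:3, N:1, O:2.

C8H6F3NO2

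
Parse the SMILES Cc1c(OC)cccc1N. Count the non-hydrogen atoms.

10

Every atom symbol written in the SMILES (organic subset) is one heavy atom; implicit H are not written.
Heavy atoms by element → C:8, N:1, O:1.
Total: 10.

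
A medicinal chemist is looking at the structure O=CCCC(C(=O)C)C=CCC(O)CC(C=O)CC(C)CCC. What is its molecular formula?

Walk through each heavy atom and fill implicit hydrogens from standard valence (C 4, N 3, O 2, S 2, halogen 1):
  atom 1: O, bond orders sum to 2 (valence 2) → 0 H
  atom 2: C, bond orders sum to 3 (valence 4) → 1 H
  atom 3: C, bond orders sum to 2 (valence 4) → 2 H
  atom 4: C, bond orders sum to 2 (valence 4) → 2 H
  atom 5: C, bond orders sum to 3 (valence 4) → 1 H
  atom 6: C, bond orders sum to 4 (valence 4) → 0 H
  atom 7: O, bond orders sum to 2 (valence 2) → 0 H
  atom 8: C, bond orders sum to 1 (valence 4) → 3 H
  atom 9: C, bond orders sum to 3 (valence 4) → 1 H
  atom 10: C, bond orders sum to 3 (valence 4) → 1 H
  atom 11: C, bond orders sum to 2 (valence 4) → 2 H
  atom 12: C, bond orders sum to 3 (valence 4) → 1 H
  atom 13: O, bond orders sum to 1 (valence 2) → 1 H
  atom 14: C, bond orders sum to 2 (valence 4) → 2 H
  atom 15: C, bond orders sum to 3 (valence 4) → 1 H
  atom 16: C, bond orders sum to 3 (valence 4) → 1 H
  atom 17: O, bond orders sum to 2 (valence 2) → 0 H
  atom 18: C, bond orders sum to 2 (valence 4) → 2 H
  atom 19: C, bond orders sum to 3 (valence 4) → 1 H
  atom 20: C, bond orders sum to 1 (valence 4) → 3 H
  atom 21: C, bond orders sum to 2 (valence 4) → 2 H
  atom 22: C, bond orders sum to 2 (valence 4) → 2 H
  atom 23: C, bond orders sum to 1 (valence 4) → 3 H
Totals → C:19, H:32, O:4.
In Hill order: C19H32O4.

C19H32O4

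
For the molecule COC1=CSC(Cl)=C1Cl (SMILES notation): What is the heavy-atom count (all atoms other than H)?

Every atom symbol written in the SMILES (organic subset) is one heavy atom; implicit H are not written.
Heavy atoms by element → C:5, Cl:2, O:1, S:1.
Total: 9.

9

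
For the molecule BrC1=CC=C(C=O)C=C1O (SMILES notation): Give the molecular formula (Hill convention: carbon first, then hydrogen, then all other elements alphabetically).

Walk through each heavy atom and fill implicit hydrogens from standard valence (C 4, N 3, O 2, S 2, halogen 1):
  atom 1: Br (halogen, monovalent) → 0 H
  atom 2: C, bond orders sum to 4 (valence 4) → 0 H
  atom 3: C, bond orders sum to 3 (valence 4) → 1 H
  atom 4: C, bond orders sum to 3 (valence 4) → 1 H
  atom 5: C, bond orders sum to 4 (valence 4) → 0 H
  atom 6: C, bond orders sum to 3 (valence 4) → 1 H
  atom 7: O, bond orders sum to 2 (valence 2) → 0 H
  atom 8: C, bond orders sum to 3 (valence 4) → 1 H
  atom 9: C, bond orders sum to 4 (valence 4) → 0 H
  atom 10: O, bond orders sum to 1 (valence 2) → 1 H
Totals → C:7, H:5, Br:1, O:2.
In Hill order: C7H5BrO2.

C7H5BrO2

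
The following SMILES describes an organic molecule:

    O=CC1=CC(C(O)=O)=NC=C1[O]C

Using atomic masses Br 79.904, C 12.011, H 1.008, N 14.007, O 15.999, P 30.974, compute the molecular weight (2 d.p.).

First, the molecular formula is C8H7NO4 (counting implicit H from valence).
  C: 8 × 12.011 = 96.088
  H: 7 × 1.008 = 7.056
  N: 1 × 14.007 = 14.007
  O: 4 × 15.999 = 63.996
Sum: 8×12.011 + 7×1.008 + 1×14.007 + 4×15.999 = 181.147 → 181.15 g/mol.

181.15 g/mol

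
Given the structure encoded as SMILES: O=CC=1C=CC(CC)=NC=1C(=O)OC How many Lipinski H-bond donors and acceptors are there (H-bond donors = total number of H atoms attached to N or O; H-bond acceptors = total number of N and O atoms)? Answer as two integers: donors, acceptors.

Donors: find every N or O and count the H atoms it carries.
  atom 1 (O): bond orders sum to 2 → 0 H
  atom 9 (N): bond orders sum to 3 → 0 H
  atom 12 (O): bond orders sum to 2 → 0 H
  atom 13 (O): bond orders sum to 2 → 0 H
Lipinski HBD = 0.
Acceptors: N atoms = 1, O atoms = 3 → HBA = 4.

0, 4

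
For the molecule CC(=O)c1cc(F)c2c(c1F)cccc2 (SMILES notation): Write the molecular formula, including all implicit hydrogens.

Walk through each heavy atom and fill implicit hydrogens from standard valence (C 4, N 3, O 2, S 2, halogen 1); for lowercase aromatic atoms, an aromatic c carries 1 H when it has two neighbours and 0 H with three, and aromatic n carries 0 H:
  atom 1: C, bond orders sum to 1 (valence 4) → 3 H
  atom 2: C, bond orders sum to 4 (valence 4) → 0 H
  atom 3: O, bond orders sum to 2 (valence 2) → 0 H
  atom 4: aromatic c, 3 neighbours → 0 H
  atom 5: aromatic c, 2 neighbours → 1 H
  atom 6: aromatic c, 3 neighbours → 0 H
  atom 7: F (halogen, monovalent) → 0 H
  atom 8: aromatic c, 3 neighbours → 0 H
  atom 9: aromatic c, 3 neighbours → 0 H
  atom 10: aromatic c, 3 neighbours → 0 H
  atom 11: F (halogen, monovalent) → 0 H
  atom 12: aromatic c, 2 neighbours → 1 H
  atom 13: aromatic c, 2 neighbours → 1 H
  atom 14: aromatic c, 2 neighbours → 1 H
  atom 15: aromatic c, 2 neighbours → 1 H
Totals → C:12, H:8, F:2, O:1.

C12H8F2O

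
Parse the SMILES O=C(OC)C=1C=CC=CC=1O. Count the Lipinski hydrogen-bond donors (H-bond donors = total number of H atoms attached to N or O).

1

Donors: find every N or O and count the H atoms it carries.
  atom 1 (O): bond orders sum to 2 → 0 H
  atom 3 (O): bond orders sum to 2 → 0 H
  atom 11 (O): bond orders sum to 1 → 1 H
Lipinski HBD = 1.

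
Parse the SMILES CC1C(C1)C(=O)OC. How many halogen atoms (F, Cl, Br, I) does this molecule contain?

0

Scan the SMILES for the halogen motif — none present.
Groups that are present: 1 ester.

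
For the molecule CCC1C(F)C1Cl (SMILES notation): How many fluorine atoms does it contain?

Scan the SMILES for F atoms (remember two-letter symbols like Cl and Br are single atoms).
Fluorine count: 1.

1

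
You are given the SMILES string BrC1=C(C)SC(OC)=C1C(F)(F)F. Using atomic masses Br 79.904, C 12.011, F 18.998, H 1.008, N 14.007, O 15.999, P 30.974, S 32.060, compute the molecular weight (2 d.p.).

First, the molecular formula is C7H6BrF3OS (counting implicit H from valence).
  Br: 1 × 79.904 = 79.904
  C: 7 × 12.011 = 84.077
  F: 3 × 18.998 = 56.994
  H: 6 × 1.008 = 6.048
  O: 1 × 15.999 = 15.999
  S: 1 × 32.060 = 32.060
Sum: 1×79.904 + 7×12.011 + 3×18.998 + 6×1.008 + 1×15.999 + 1×32.060 = 275.082 → 275.08 g/mol.

275.08 g/mol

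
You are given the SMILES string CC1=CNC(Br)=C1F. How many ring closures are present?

In SMILES, each pair of matching ring-closure digits denotes one ring-closing bond; the number of such bonds equals the number of independent rings.
Ring-closure bonds here: 1.

1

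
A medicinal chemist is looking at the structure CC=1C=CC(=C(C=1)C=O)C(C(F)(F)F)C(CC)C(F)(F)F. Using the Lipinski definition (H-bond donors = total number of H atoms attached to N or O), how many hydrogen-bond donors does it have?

Donors: find every N or O and count the H atoms it carries.
  atom 9 (O): bond orders sum to 2 → 0 H
Lipinski HBD = 0.

0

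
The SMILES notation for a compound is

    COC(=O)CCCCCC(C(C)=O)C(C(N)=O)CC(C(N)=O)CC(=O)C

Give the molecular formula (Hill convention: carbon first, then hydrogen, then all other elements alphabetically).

Walk through each heavy atom and fill implicit hydrogens from standard valence (C 4, N 3, O 2, S 2, halogen 1):
  atom 1: C, bond orders sum to 1 (valence 4) → 3 H
  atom 2: O, bond orders sum to 2 (valence 2) → 0 H
  atom 3: C, bond orders sum to 4 (valence 4) → 0 H
  atom 4: O, bond orders sum to 2 (valence 2) → 0 H
  atom 5: C, bond orders sum to 2 (valence 4) → 2 H
  atom 6: C, bond orders sum to 2 (valence 4) → 2 H
  atom 7: C, bond orders sum to 2 (valence 4) → 2 H
  atom 8: C, bond orders sum to 2 (valence 4) → 2 H
  atom 9: C, bond orders sum to 2 (valence 4) → 2 H
  atom 10: C, bond orders sum to 3 (valence 4) → 1 H
  atom 11: C, bond orders sum to 4 (valence 4) → 0 H
  atom 12: C, bond orders sum to 1 (valence 4) → 3 H
  atom 13: O, bond orders sum to 2 (valence 2) → 0 H
  atom 14: C, bond orders sum to 3 (valence 4) → 1 H
  atom 15: C, bond orders sum to 4 (valence 4) → 0 H
  atom 16: N, bond orders sum to 1 (valence 3) → 2 H
  atom 17: O, bond orders sum to 2 (valence 2) → 0 H
  atom 18: C, bond orders sum to 2 (valence 4) → 2 H
  atom 19: C, bond orders sum to 3 (valence 4) → 1 H
  atom 20: C, bond orders sum to 4 (valence 4) → 0 H
  atom 21: N, bond orders sum to 1 (valence 3) → 2 H
  atom 22: O, bond orders sum to 2 (valence 2) → 0 H
  atom 23: C, bond orders sum to 2 (valence 4) → 2 H
  atom 24: C, bond orders sum to 4 (valence 4) → 0 H
  atom 25: O, bond orders sum to 2 (valence 2) → 0 H
  atom 26: C, bond orders sum to 1 (valence 4) → 3 H
Totals → C:18, H:30, N:2, O:6.
In Hill order: C18H30N2O6.

C18H30N2O6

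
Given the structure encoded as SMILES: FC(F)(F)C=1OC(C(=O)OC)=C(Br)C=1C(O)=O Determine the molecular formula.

C8H4BrF3O5

Walk through each heavy atom and fill implicit hydrogens from standard valence (C 4, N 3, O 2, S 2, halogen 1):
  atom 1: F (halogen, monovalent) → 0 H
  atom 2: C, bond orders sum to 4 (valence 4) → 0 H
  atom 3: F (halogen, monovalent) → 0 H
  atom 4: F (halogen, monovalent) → 0 H
  atom 5: C, bond orders sum to 4 (valence 4) → 0 H
  atom 6: O, bond orders sum to 2 (valence 2) → 0 H
  atom 7: C, bond orders sum to 4 (valence 4) → 0 H
  atom 8: C, bond orders sum to 4 (valence 4) → 0 H
  atom 9: O, bond orders sum to 2 (valence 2) → 0 H
  atom 10: O, bond orders sum to 2 (valence 2) → 0 H
  atom 11: C, bond orders sum to 1 (valence 4) → 3 H
  atom 12: C, bond orders sum to 4 (valence 4) → 0 H
  atom 13: Br (halogen, monovalent) → 0 H
  atom 14: C, bond orders sum to 4 (valence 4) → 0 H
  atom 15: C, bond orders sum to 4 (valence 4) → 0 H
  atom 16: O, bond orders sum to 1 (valence 2) → 1 H
  atom 17: O, bond orders sum to 2 (valence 2) → 0 H
Totals → C:8, H:4, Br:1, F:3, O:5.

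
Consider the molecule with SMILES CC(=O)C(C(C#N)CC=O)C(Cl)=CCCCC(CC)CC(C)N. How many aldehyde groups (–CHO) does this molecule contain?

The aldehyde motif appears at heavy-atom position 9 in the SMILES.
Other groups present: 1 alkene, 1 ketone, 1 nitrile, 1 primary amine.
Aldehyde count: 1.

1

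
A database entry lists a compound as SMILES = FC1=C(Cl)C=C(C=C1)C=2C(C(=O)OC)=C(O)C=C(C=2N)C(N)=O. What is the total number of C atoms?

15

Count every carbon token in the SMILES (each C, including those in ring-closure positions and inside branches).
Carbon count: 15.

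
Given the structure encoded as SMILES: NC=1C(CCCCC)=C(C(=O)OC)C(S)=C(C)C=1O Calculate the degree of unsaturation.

5

Degree of unsaturation = (number of rings) + (number of π bonds).
Ring closures in the SMILES: 1.
π bonds: 4 double bonds (each 1 DoU) → 4 DoU from unsaturation.
Total DoU = 1 + 4 = 5.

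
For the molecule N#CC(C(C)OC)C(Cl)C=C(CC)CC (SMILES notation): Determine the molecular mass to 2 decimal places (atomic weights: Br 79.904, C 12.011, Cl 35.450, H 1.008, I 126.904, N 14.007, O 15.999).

229.75 g/mol

First, the molecular formula is C12H20ClNO (counting implicit H from valence).
  C: 12 × 12.011 = 144.132
  Cl: 1 × 35.450 = 35.450
  H: 20 × 1.008 = 20.160
  N: 1 × 14.007 = 14.007
  O: 1 × 15.999 = 15.999
Sum: 12×12.011 + 1×35.450 + 20×1.008 + 1×14.007 + 1×15.999 = 229.748 → 229.75 g/mol.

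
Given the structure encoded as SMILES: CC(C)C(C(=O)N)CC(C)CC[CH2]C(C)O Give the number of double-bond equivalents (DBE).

1

Molecular formula: C13H27NO2.
DoU = (2C + 2 + N − H − X) / 2, where X is the halogen count and O/S are ignored.
    = (2·13 + 2 + 1 − 27 − 0) / 2 = 2 / 2 = 1.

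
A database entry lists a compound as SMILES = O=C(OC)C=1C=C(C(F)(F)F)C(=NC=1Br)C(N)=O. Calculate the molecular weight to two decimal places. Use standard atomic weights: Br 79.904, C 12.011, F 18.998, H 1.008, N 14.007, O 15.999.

327.06 g/mol

First, the molecular formula is C9H6BrF3N2O3 (counting implicit H from valence).
  Br: 1 × 79.904 = 79.904
  C: 9 × 12.011 = 108.099
  F: 3 × 18.998 = 56.994
  H: 6 × 1.008 = 6.048
  N: 2 × 14.007 = 28.014
  O: 3 × 15.999 = 47.997
Sum: 1×79.904 + 9×12.011 + 3×18.998 + 6×1.008 + 2×14.007 + 3×15.999 = 327.056 → 327.06 g/mol.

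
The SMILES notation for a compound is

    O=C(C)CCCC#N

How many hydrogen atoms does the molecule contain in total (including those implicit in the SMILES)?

Walk through each heavy atom and fill implicit hydrogens from standard valence (C 4, N 3, O 2, S 2, halogen 1):
  atom 1: O, bond orders sum to 2 (valence 2) → 0 H
  atom 2: C, bond orders sum to 4 (valence 4) → 0 H
  atom 3: C, bond orders sum to 1 (valence 4) → 3 H
  atom 4: C, bond orders sum to 2 (valence 4) → 2 H
  atom 5: C, bond orders sum to 2 (valence 4) → 2 H
  atom 6: C, bond orders sum to 2 (valence 4) → 2 H
  atom 7: C, bond orders sum to 4 (valence 4) → 0 H
  atom 8: N, bond orders sum to 3 (valence 3) → 0 H
Total hydrogens: 9.

9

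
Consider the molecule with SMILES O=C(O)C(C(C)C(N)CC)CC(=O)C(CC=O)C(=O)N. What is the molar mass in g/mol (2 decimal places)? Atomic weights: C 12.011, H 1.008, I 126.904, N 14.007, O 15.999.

First, the molecular formula is C13H22N2O5 (counting implicit H from valence).
  C: 13 × 12.011 = 156.143
  H: 22 × 1.008 = 22.176
  N: 2 × 14.007 = 28.014
  O: 5 × 15.999 = 79.995
Sum: 13×12.011 + 22×1.008 + 2×14.007 + 5×15.999 = 286.328 → 286.33 g/mol.

286.33 g/mol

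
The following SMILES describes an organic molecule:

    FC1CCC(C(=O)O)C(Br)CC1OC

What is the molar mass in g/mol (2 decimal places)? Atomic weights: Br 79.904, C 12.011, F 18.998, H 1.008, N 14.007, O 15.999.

First, the molecular formula is C9H14BrFO3 (counting implicit H from valence).
  Br: 1 × 79.904 = 79.904
  C: 9 × 12.011 = 108.099
  F: 1 × 18.998 = 18.998
  H: 14 × 1.008 = 14.112
  O: 3 × 15.999 = 47.997
Sum: 1×79.904 + 9×12.011 + 1×18.998 + 14×1.008 + 3×15.999 = 269.110 → 269.11 g/mol.

269.11 g/mol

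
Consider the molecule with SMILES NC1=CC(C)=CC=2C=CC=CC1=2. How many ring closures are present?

2

In SMILES, each pair of matching ring-closure digits denotes one ring-closing bond; the number of such bonds equals the number of independent rings.
Ring-closure bonds here: 2.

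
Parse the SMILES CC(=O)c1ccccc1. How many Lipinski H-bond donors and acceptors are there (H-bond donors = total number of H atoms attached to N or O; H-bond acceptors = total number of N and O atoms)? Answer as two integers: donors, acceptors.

0, 1

Donors: find every N or O and count the H atoms it carries.
  atom 3 (O): bond orders sum to 2 → 0 H
Lipinski HBD = 0.
Acceptors: N atoms = 0, O atoms = 1 → HBA = 1.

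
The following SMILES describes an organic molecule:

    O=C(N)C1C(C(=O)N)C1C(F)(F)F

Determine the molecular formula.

C6H7F3N2O2

Walk through each heavy atom and fill implicit hydrogens from standard valence (C 4, N 3, O 2, S 2, halogen 1):
  atom 1: O, bond orders sum to 2 (valence 2) → 0 H
  atom 2: C, bond orders sum to 4 (valence 4) → 0 H
  atom 3: N, bond orders sum to 1 (valence 3) → 2 H
  atom 4: C, bond orders sum to 3 (valence 4) → 1 H
  atom 5: C, bond orders sum to 3 (valence 4) → 1 H
  atom 6: C, bond orders sum to 4 (valence 4) → 0 H
  atom 7: O, bond orders sum to 2 (valence 2) → 0 H
  atom 8: N, bond orders sum to 1 (valence 3) → 2 H
  atom 9: C, bond orders sum to 3 (valence 4) → 1 H
  atom 10: C, bond orders sum to 4 (valence 4) → 0 H
  atom 11: F (halogen, monovalent) → 0 H
  atom 12: F (halogen, monovalent) → 0 H
  atom 13: F (halogen, monovalent) → 0 H
Totals → C:6, H:7, F:3, N:2, O:2.
In Hill order: C6H7F3N2O2.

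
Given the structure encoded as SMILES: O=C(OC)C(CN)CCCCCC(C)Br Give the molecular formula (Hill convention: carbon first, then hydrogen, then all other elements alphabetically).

C11H22BrNO2

Walk through each heavy atom and fill implicit hydrogens from standard valence (C 4, N 3, O 2, S 2, halogen 1):
  atom 1: O, bond orders sum to 2 (valence 2) → 0 H
  atom 2: C, bond orders sum to 4 (valence 4) → 0 H
  atom 3: O, bond orders sum to 2 (valence 2) → 0 H
  atom 4: C, bond orders sum to 1 (valence 4) → 3 H
  atom 5: C, bond orders sum to 3 (valence 4) → 1 H
  atom 6: C, bond orders sum to 2 (valence 4) → 2 H
  atom 7: N, bond orders sum to 1 (valence 3) → 2 H
  atom 8: C, bond orders sum to 2 (valence 4) → 2 H
  atom 9: C, bond orders sum to 2 (valence 4) → 2 H
  atom 10: C, bond orders sum to 2 (valence 4) → 2 H
  atom 11: C, bond orders sum to 2 (valence 4) → 2 H
  atom 12: C, bond orders sum to 2 (valence 4) → 2 H
  atom 13: C, bond orders sum to 3 (valence 4) → 1 H
  atom 14: C, bond orders sum to 1 (valence 4) → 3 H
  atom 15: Br (halogen, monovalent) → 0 H
Totals → C:11, H:22, Br:1, N:1, O:2.
In Hill order: C11H22BrNO2.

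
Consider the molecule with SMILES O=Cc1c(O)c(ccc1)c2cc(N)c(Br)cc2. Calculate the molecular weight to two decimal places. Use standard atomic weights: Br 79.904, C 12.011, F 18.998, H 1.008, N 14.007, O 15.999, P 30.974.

292.13 g/mol

First, the molecular formula is C13H10BrNO2 (counting implicit H from valence).
  Br: 1 × 79.904 = 79.904
  C: 13 × 12.011 = 156.143
  H: 10 × 1.008 = 10.080
  N: 1 × 14.007 = 14.007
  O: 2 × 15.999 = 31.998
Sum: 1×79.904 + 13×12.011 + 10×1.008 + 1×14.007 + 2×15.999 = 292.132 → 292.13 g/mol.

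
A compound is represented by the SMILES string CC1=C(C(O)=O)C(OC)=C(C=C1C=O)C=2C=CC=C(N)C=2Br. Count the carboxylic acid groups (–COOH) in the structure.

The carboxylic acid motif appears at heavy-atom position 4 in the SMILES.
Other groups present: 1 aldehyde, 1 ether, 1 primary amine.
Carboxylic acid count: 1.

1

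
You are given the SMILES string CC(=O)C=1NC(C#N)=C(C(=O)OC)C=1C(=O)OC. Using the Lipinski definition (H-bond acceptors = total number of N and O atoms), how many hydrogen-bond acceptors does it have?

7

N atoms: 2; O atoms: 5.
Lipinski HBA = 2 + 5 = 7.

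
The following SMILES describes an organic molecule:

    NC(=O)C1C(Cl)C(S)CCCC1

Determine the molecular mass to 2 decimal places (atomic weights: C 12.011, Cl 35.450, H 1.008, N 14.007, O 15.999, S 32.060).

207.72 g/mol

First, the molecular formula is C8H14ClNOS (counting implicit H from valence).
  C: 8 × 12.011 = 96.088
  Cl: 1 × 35.450 = 35.450
  H: 14 × 1.008 = 14.112
  N: 1 × 14.007 = 14.007
  O: 1 × 15.999 = 15.999
  S: 1 × 32.060 = 32.060
Sum: 8×12.011 + 1×35.450 + 14×1.008 + 1×14.007 + 1×15.999 + 1×32.060 = 207.716 → 207.72 g/mol.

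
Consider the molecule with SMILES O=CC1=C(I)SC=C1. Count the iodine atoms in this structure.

Scan the SMILES for I atoms (remember two-letter symbols like Cl and Br are single atoms).
Iodine count: 1.

1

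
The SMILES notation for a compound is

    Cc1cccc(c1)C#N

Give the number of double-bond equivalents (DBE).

6

Molecular formula: C8H7N.
DoU = (2C + 2 + N − H − X) / 2, where X is the halogen count and O/S are ignored.
    = (2·8 + 2 + 1 − 7 − 0) / 2 = 12 / 2 = 6.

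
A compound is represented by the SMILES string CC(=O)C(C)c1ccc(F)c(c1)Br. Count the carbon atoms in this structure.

10

Count every carbon token in the SMILES (each C, including those in ring-closure positions and inside branches).
Carbon count: 10.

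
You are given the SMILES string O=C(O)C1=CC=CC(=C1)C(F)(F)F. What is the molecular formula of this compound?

C8H5F3O2

Walk through each heavy atom and fill implicit hydrogens from standard valence (C 4, N 3, O 2, S 2, halogen 1):
  atom 1: O, bond orders sum to 2 (valence 2) → 0 H
  atom 2: C, bond orders sum to 4 (valence 4) → 0 H
  atom 3: O, bond orders sum to 1 (valence 2) → 1 H
  atom 4: C, bond orders sum to 4 (valence 4) → 0 H
  atom 5: C, bond orders sum to 3 (valence 4) → 1 H
  atom 6: C, bond orders sum to 3 (valence 4) → 1 H
  atom 7: C, bond orders sum to 3 (valence 4) → 1 H
  atom 8: C, bond orders sum to 4 (valence 4) → 0 H
  atom 9: C, bond orders sum to 3 (valence 4) → 1 H
  atom 10: C, bond orders sum to 4 (valence 4) → 0 H
  atom 11: F (halogen, monovalent) → 0 H
  atom 12: F (halogen, monovalent) → 0 H
  atom 13: F (halogen, monovalent) → 0 H
Totals → C:8, H:5, F:3, O:2.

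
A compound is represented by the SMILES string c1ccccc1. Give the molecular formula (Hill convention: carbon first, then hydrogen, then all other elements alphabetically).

C6H6

Walk through each heavy atom and fill implicit hydrogens from standard valence (C 4, N 3, O 2, S 2, halogen 1); for lowercase aromatic atoms, an aromatic c carries 1 H when it has two neighbours and 0 H with three, and aromatic n carries 0 H:
  atom 1: aromatic c, 2 neighbours → 1 H
  atom 2: aromatic c, 2 neighbours → 1 H
  atom 3: aromatic c, 2 neighbours → 1 H
  atom 4: aromatic c, 2 neighbours → 1 H
  atom 5: aromatic c, 2 neighbours → 1 H
  atom 6: aromatic c, 2 neighbours → 1 H
Totals → C:6, H:6.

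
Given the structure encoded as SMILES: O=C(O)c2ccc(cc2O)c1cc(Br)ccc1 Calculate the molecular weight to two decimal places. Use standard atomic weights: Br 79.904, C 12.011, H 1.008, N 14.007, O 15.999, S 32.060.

First, the molecular formula is C13H9BrO3 (counting implicit H from valence).
  Br: 1 × 79.904 = 79.904
  C: 13 × 12.011 = 156.143
  H: 9 × 1.008 = 9.072
  O: 3 × 15.999 = 47.997
Sum: 1×79.904 + 13×12.011 + 9×1.008 + 3×15.999 = 293.116 → 293.12 g/mol.

293.12 g/mol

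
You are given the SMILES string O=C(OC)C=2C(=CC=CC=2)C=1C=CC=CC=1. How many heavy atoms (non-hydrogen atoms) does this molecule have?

Every atom symbol written in the SMILES (organic subset) is one heavy atom; implicit H are not written.
Heavy atoms by element → C:14, O:2.
Total: 16.

16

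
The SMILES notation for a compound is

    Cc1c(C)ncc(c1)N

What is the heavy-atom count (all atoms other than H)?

9

Every atom symbol written in the SMILES (organic subset) is one heavy atom; implicit H are not written.
Heavy atoms by element → C:7, N:2.
Total: 9.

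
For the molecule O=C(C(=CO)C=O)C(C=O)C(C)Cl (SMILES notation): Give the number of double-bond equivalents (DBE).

4

Degree of unsaturation = (number of rings) + (number of π bonds).
Ring closures in the SMILES: 0.
π bonds: 4 double bonds (each 1 DoU) → 4 DoU from unsaturation.
Total DoU = 0 + 4 = 4.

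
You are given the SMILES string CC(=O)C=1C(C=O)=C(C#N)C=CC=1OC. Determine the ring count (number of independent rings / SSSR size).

In SMILES, each pair of matching ring-closure digits denotes one ring-closing bond; the number of such bonds equals the number of independent rings.
Ring-closure bonds here: 1.

1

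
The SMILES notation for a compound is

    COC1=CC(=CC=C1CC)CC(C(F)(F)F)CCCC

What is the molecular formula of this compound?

C16H23F3O

Walk through each heavy atom and fill implicit hydrogens from standard valence (C 4, N 3, O 2, S 2, halogen 1):
  atom 1: C, bond orders sum to 1 (valence 4) → 3 H
  atom 2: O, bond orders sum to 2 (valence 2) → 0 H
  atom 3: C, bond orders sum to 4 (valence 4) → 0 H
  atom 4: C, bond orders sum to 3 (valence 4) → 1 H
  atom 5: C, bond orders sum to 4 (valence 4) → 0 H
  atom 6: C, bond orders sum to 3 (valence 4) → 1 H
  atom 7: C, bond orders sum to 3 (valence 4) → 1 H
  atom 8: C, bond orders sum to 4 (valence 4) → 0 H
  atom 9: C, bond orders sum to 2 (valence 4) → 2 H
  atom 10: C, bond orders sum to 1 (valence 4) → 3 H
  atom 11: C, bond orders sum to 2 (valence 4) → 2 H
  atom 12: C, bond orders sum to 3 (valence 4) → 1 H
  atom 13: C, bond orders sum to 4 (valence 4) → 0 H
  atom 14: F (halogen, monovalent) → 0 H
  atom 15: F (halogen, monovalent) → 0 H
  atom 16: F (halogen, monovalent) → 0 H
  atom 17: C, bond orders sum to 2 (valence 4) → 2 H
  atom 18: C, bond orders sum to 2 (valence 4) → 2 H
  atom 19: C, bond orders sum to 2 (valence 4) → 2 H
  atom 20: C, bond orders sum to 1 (valence 4) → 3 H
Totals → C:16, H:23, F:3, O:1.
In Hill order: C16H23F3O.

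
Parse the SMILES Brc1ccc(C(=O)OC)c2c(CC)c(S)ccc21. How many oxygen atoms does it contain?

Scan the SMILES for O atoms (remember two-letter symbols like Cl and Br are single atoms).
Oxygen count: 2.

2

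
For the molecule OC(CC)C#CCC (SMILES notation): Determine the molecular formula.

C7H12O

Walk through each heavy atom and fill implicit hydrogens from standard valence (C 4, N 3, O 2, S 2, halogen 1):
  atom 1: O, bond orders sum to 1 (valence 2) → 1 H
  atom 2: C, bond orders sum to 3 (valence 4) → 1 H
  atom 3: C, bond orders sum to 2 (valence 4) → 2 H
  atom 4: C, bond orders sum to 1 (valence 4) → 3 H
  atom 5: C, bond orders sum to 4 (valence 4) → 0 H
  atom 6: C, bond orders sum to 4 (valence 4) → 0 H
  atom 7: C, bond orders sum to 2 (valence 4) → 2 H
  atom 8: C, bond orders sum to 1 (valence 4) → 3 H
Totals → C:7, H:12, O:1.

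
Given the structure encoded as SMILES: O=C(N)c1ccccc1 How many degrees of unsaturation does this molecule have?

5

Molecular formula: C7H7NO.
DoU = (2C + 2 + N − H − X) / 2, where X is the halogen count and O/S are ignored.
    = (2·7 + 2 + 1 − 7 − 0) / 2 = 10 / 2 = 5.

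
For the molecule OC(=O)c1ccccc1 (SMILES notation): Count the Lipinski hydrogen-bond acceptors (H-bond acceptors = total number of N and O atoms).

N atoms: 0; O atoms: 2.
Lipinski HBA = 0 + 2 = 2.

2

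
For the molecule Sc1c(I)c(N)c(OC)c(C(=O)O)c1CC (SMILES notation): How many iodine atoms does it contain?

Scan the SMILES for I atoms (remember two-letter symbols like Cl and Br are single atoms).
Iodine count: 1.

1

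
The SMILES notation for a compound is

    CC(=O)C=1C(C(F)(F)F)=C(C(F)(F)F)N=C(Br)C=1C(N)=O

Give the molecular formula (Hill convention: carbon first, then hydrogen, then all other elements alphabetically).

C10H5BrF6N2O2

Walk through each heavy atom and fill implicit hydrogens from standard valence (C 4, N 3, O 2, S 2, halogen 1):
  atom 1: C, bond orders sum to 1 (valence 4) → 3 H
  atom 2: C, bond orders sum to 4 (valence 4) → 0 H
  atom 3: O, bond orders sum to 2 (valence 2) → 0 H
  atom 4: C, bond orders sum to 4 (valence 4) → 0 H
  atom 5: C, bond orders sum to 4 (valence 4) → 0 H
  atom 6: C, bond orders sum to 4 (valence 4) → 0 H
  atom 7: F (halogen, monovalent) → 0 H
  atom 8: F (halogen, monovalent) → 0 H
  atom 9: F (halogen, monovalent) → 0 H
  atom 10: C, bond orders sum to 4 (valence 4) → 0 H
  atom 11: C, bond orders sum to 4 (valence 4) → 0 H
  atom 12: F (halogen, monovalent) → 0 H
  atom 13: F (halogen, monovalent) → 0 H
  atom 14: F (halogen, monovalent) → 0 H
  atom 15: N, bond orders sum to 3 (valence 3) → 0 H
  atom 16: C, bond orders sum to 4 (valence 4) → 0 H
  atom 17: Br (halogen, monovalent) → 0 H
  atom 18: C, bond orders sum to 4 (valence 4) → 0 H
  atom 19: C, bond orders sum to 4 (valence 4) → 0 H
  atom 20: N, bond orders sum to 1 (valence 3) → 2 H
  atom 21: O, bond orders sum to 2 (valence 2) → 0 H
Totals → C:10, H:5, Br:1, F:6, N:2, O:2.
In Hill order: C10H5BrF6N2O2.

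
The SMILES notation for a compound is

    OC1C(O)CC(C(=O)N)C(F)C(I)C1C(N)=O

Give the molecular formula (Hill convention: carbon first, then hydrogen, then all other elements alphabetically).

C9H14FIN2O4

Walk through each heavy atom and fill implicit hydrogens from standard valence (C 4, N 3, O 2, S 2, halogen 1):
  atom 1: O, bond orders sum to 1 (valence 2) → 1 H
  atom 2: C, bond orders sum to 3 (valence 4) → 1 H
  atom 3: C, bond orders sum to 3 (valence 4) → 1 H
  atom 4: O, bond orders sum to 1 (valence 2) → 1 H
  atom 5: C, bond orders sum to 2 (valence 4) → 2 H
  atom 6: C, bond orders sum to 3 (valence 4) → 1 H
  atom 7: C, bond orders sum to 4 (valence 4) → 0 H
  atom 8: O, bond orders sum to 2 (valence 2) → 0 H
  atom 9: N, bond orders sum to 1 (valence 3) → 2 H
  atom 10: C, bond orders sum to 3 (valence 4) → 1 H
  atom 11: F (halogen, monovalent) → 0 H
  atom 12: C, bond orders sum to 3 (valence 4) → 1 H
  atom 13: I (halogen, monovalent) → 0 H
  atom 14: C, bond orders sum to 3 (valence 4) → 1 H
  atom 15: C, bond orders sum to 4 (valence 4) → 0 H
  atom 16: N, bond orders sum to 1 (valence 3) → 2 H
  atom 17: O, bond orders sum to 2 (valence 2) → 0 H
Totals → C:9, H:14, F:1, I:1, N:2, O:4.
In Hill order: C9H14FIN2O4.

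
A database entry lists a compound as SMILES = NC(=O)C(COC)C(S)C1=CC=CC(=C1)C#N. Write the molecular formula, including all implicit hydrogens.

Walk through each heavy atom and fill implicit hydrogens from standard valence (C 4, N 3, O 2, S 2, halogen 1):
  atom 1: N, bond orders sum to 1 (valence 3) → 2 H
  atom 2: C, bond orders sum to 4 (valence 4) → 0 H
  atom 3: O, bond orders sum to 2 (valence 2) → 0 H
  atom 4: C, bond orders sum to 3 (valence 4) → 1 H
  atom 5: C, bond orders sum to 2 (valence 4) → 2 H
  atom 6: O, bond orders sum to 2 (valence 2) → 0 H
  atom 7: C, bond orders sum to 1 (valence 4) → 3 H
  atom 8: C, bond orders sum to 3 (valence 4) → 1 H
  atom 9: S, bond orders sum to 1 (valence 2) → 1 H
  atom 10: C, bond orders sum to 4 (valence 4) → 0 H
  atom 11: C, bond orders sum to 3 (valence 4) → 1 H
  atom 12: C, bond orders sum to 3 (valence 4) → 1 H
  atom 13: C, bond orders sum to 3 (valence 4) → 1 H
  atom 14: C, bond orders sum to 4 (valence 4) → 0 H
  atom 15: C, bond orders sum to 3 (valence 4) → 1 H
  atom 16: C, bond orders sum to 4 (valence 4) → 0 H
  atom 17: N, bond orders sum to 3 (valence 3) → 0 H
Totals → C:12, H:14, N:2, O:2, S:1.
In Hill order: C12H14N2O2S.

C12H14N2O2S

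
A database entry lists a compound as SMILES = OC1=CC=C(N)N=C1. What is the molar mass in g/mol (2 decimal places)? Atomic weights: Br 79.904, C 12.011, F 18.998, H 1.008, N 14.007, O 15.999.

First, the molecular formula is C5H6N2O (counting implicit H from valence).
  C: 5 × 12.011 = 60.055
  H: 6 × 1.008 = 6.048
  N: 2 × 14.007 = 28.014
  O: 1 × 15.999 = 15.999
Sum: 5×12.011 + 6×1.008 + 2×14.007 + 1×15.999 = 110.116 → 110.12 g/mol.

110.12 g/mol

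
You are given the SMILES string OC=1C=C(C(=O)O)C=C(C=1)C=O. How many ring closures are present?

1

In SMILES, each pair of matching ring-closure digits denotes one ring-closing bond; the number of such bonds equals the number of independent rings.
Ring-closure bonds here: 1.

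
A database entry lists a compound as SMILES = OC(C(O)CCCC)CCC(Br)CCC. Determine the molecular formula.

Walk through each heavy atom and fill implicit hydrogens from standard valence (C 4, N 3, O 2, S 2, halogen 1):
  atom 1: O, bond orders sum to 1 (valence 2) → 1 H
  atom 2: C, bond orders sum to 3 (valence 4) → 1 H
  atom 3: C, bond orders sum to 3 (valence 4) → 1 H
  atom 4: O, bond orders sum to 1 (valence 2) → 1 H
  atom 5: C, bond orders sum to 2 (valence 4) → 2 H
  atom 6: C, bond orders sum to 2 (valence 4) → 2 H
  atom 7: C, bond orders sum to 2 (valence 4) → 2 H
  atom 8: C, bond orders sum to 1 (valence 4) → 3 H
  atom 9: C, bond orders sum to 2 (valence 4) → 2 H
  atom 10: C, bond orders sum to 2 (valence 4) → 2 H
  atom 11: C, bond orders sum to 3 (valence 4) → 1 H
  atom 12: Br (halogen, monovalent) → 0 H
  atom 13: C, bond orders sum to 2 (valence 4) → 2 H
  atom 14: C, bond orders sum to 2 (valence 4) → 2 H
  atom 15: C, bond orders sum to 1 (valence 4) → 3 H
Totals → C:12, H:25, Br:1, O:2.

C12H25BrO2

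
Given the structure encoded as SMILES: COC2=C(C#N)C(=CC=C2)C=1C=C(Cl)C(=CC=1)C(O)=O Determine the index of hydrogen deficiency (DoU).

11

Degree of unsaturation = (number of rings) + (number of π bonds).
Ring closures in the SMILES: 2.
π bonds: 7 double bonds (each 1 DoU), 1 triple bond (each 2 DoU) → 9 DoU from unsaturation.
Total DoU = 2 + 9 = 11.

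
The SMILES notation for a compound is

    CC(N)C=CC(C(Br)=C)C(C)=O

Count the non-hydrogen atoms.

Every atom symbol written in the SMILES (organic subset) is one heavy atom; implicit H are not written.
Heavy atoms by element → Br:1, C:9, N:1, O:1.
Total: 12.

12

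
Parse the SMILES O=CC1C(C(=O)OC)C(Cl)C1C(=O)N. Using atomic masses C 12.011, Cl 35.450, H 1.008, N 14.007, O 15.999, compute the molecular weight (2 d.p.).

First, the molecular formula is C8H10ClNO4 (counting implicit H from valence).
  C: 8 × 12.011 = 96.088
  Cl: 1 × 35.450 = 35.450
  H: 10 × 1.008 = 10.080
  N: 1 × 14.007 = 14.007
  O: 4 × 15.999 = 63.996
Sum: 8×12.011 + 1×35.450 + 10×1.008 + 1×14.007 + 4×15.999 = 219.621 → 219.62 g/mol.

219.62 g/mol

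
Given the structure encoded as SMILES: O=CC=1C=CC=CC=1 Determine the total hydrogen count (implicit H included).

6

Walk through each heavy atom and fill implicit hydrogens from standard valence (C 4, N 3, O 2, S 2, halogen 1):
  atom 1: O, bond orders sum to 2 (valence 2) → 0 H
  atom 2: C, bond orders sum to 3 (valence 4) → 1 H
  atom 3: C, bond orders sum to 4 (valence 4) → 0 H
  atom 4: C, bond orders sum to 3 (valence 4) → 1 H
  atom 5: C, bond orders sum to 3 (valence 4) → 1 H
  atom 6: C, bond orders sum to 3 (valence 4) → 1 H
  atom 7: C, bond orders sum to 3 (valence 4) → 1 H
  atom 8: C, bond orders sum to 3 (valence 4) → 1 H
Total hydrogens: 6.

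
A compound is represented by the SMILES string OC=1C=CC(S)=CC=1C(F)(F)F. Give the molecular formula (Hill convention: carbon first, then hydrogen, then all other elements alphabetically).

Walk through each heavy atom and fill implicit hydrogens from standard valence (C 4, N 3, O 2, S 2, halogen 1):
  atom 1: O, bond orders sum to 1 (valence 2) → 1 H
  atom 2: C, bond orders sum to 4 (valence 4) → 0 H
  atom 3: C, bond orders sum to 3 (valence 4) → 1 H
  atom 4: C, bond orders sum to 3 (valence 4) → 1 H
  atom 5: C, bond orders sum to 4 (valence 4) → 0 H
  atom 6: S, bond orders sum to 1 (valence 2) → 1 H
  atom 7: C, bond orders sum to 3 (valence 4) → 1 H
  atom 8: C, bond orders sum to 4 (valence 4) → 0 H
  atom 9: C, bond orders sum to 4 (valence 4) → 0 H
  atom 10: F (halogen, monovalent) → 0 H
  atom 11: F (halogen, monovalent) → 0 H
  atom 12: F (halogen, monovalent) → 0 H
Totals → C:7, H:5, F:3, O:1, S:1.
In Hill order: C7H5F3OS.

C7H5F3OS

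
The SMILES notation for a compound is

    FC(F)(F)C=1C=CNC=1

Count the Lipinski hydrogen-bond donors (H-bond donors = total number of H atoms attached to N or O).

1

Donors: find every N or O and count the H atoms it carries.
  atom 8 (N): bond orders sum to 2 → 1 H
Lipinski HBD = 1.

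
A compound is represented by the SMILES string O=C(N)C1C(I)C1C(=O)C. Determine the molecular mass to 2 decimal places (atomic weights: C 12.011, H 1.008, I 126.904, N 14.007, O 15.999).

253.04 g/mol

First, the molecular formula is C6H8INO2 (counting implicit H from valence).
  C: 6 × 12.011 = 72.066
  H: 8 × 1.008 = 8.064
  I: 1 × 126.904 = 126.904
  N: 1 × 14.007 = 14.007
  O: 2 × 15.999 = 31.998
Sum: 6×12.011 + 8×1.008 + 1×126.904 + 1×14.007 + 2×15.999 = 253.039 → 253.04 g/mol.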